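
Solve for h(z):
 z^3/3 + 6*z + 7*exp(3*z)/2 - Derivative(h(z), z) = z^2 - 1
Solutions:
 h(z) = C1 + z^4/12 - z^3/3 + 3*z^2 + z + 7*exp(3*z)/6


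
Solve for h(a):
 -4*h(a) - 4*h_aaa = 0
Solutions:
 h(a) = C3*exp(-a) + (C1*sin(sqrt(3)*a/2) + C2*cos(sqrt(3)*a/2))*exp(a/2)


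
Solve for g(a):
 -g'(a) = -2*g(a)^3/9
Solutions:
 g(a) = -3*sqrt(2)*sqrt(-1/(C1 + 2*a))/2
 g(a) = 3*sqrt(2)*sqrt(-1/(C1 + 2*a))/2


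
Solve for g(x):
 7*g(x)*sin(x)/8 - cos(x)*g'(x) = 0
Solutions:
 g(x) = C1/cos(x)^(7/8)


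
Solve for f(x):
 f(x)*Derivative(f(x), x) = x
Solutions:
 f(x) = -sqrt(C1 + x^2)
 f(x) = sqrt(C1 + x^2)


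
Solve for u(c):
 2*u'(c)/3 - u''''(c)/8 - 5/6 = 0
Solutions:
 u(c) = C1 + C4*exp(2*2^(1/3)*3^(2/3)*c/3) + 5*c/4 + (C2*sin(2^(1/3)*3^(1/6)*c) + C3*cos(2^(1/3)*3^(1/6)*c))*exp(-2^(1/3)*3^(2/3)*c/3)


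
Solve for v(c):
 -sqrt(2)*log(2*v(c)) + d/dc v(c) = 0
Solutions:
 -sqrt(2)*Integral(1/(log(_y) + log(2)), (_y, v(c)))/2 = C1 - c


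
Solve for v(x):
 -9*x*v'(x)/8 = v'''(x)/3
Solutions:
 v(x) = C1 + Integral(C2*airyai(-3*x/2) + C3*airybi(-3*x/2), x)


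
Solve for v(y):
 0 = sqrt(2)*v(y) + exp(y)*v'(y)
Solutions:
 v(y) = C1*exp(sqrt(2)*exp(-y))


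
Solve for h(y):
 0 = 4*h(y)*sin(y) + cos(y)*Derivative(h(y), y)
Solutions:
 h(y) = C1*cos(y)^4


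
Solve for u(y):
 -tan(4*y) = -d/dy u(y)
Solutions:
 u(y) = C1 - log(cos(4*y))/4


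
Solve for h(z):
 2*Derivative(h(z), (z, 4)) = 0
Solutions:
 h(z) = C1 + C2*z + C3*z^2 + C4*z^3


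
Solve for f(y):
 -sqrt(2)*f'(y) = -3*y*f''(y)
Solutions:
 f(y) = C1 + C2*y^(sqrt(2)/3 + 1)


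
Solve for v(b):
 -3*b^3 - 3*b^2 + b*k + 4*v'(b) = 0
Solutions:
 v(b) = C1 + 3*b^4/16 + b^3/4 - b^2*k/8


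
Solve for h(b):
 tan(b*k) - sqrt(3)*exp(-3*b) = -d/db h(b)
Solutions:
 h(b) = C1 - Piecewise((sqrt(3)*exp(-3*b)/3 + log(tan(b*k)^2 + 1)/(2*k), Ne(k, 0)), (sqrt(3)*exp(-3*b)/3, True))


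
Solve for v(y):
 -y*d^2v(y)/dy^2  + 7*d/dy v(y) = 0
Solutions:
 v(y) = C1 + C2*y^8


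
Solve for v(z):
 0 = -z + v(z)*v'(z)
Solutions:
 v(z) = -sqrt(C1 + z^2)
 v(z) = sqrt(C1 + z^2)


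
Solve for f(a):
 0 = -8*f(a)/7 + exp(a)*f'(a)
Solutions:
 f(a) = C1*exp(-8*exp(-a)/7)


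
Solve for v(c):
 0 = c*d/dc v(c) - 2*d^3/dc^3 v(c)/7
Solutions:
 v(c) = C1 + Integral(C2*airyai(2^(2/3)*7^(1/3)*c/2) + C3*airybi(2^(2/3)*7^(1/3)*c/2), c)


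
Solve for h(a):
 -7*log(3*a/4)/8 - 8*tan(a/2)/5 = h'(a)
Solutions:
 h(a) = C1 - 7*a*log(a)/8 - 7*a*log(3)/8 + 7*a/8 + 7*a*log(2)/4 + 16*log(cos(a/2))/5


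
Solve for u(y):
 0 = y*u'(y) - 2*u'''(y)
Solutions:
 u(y) = C1 + Integral(C2*airyai(2^(2/3)*y/2) + C3*airybi(2^(2/3)*y/2), y)


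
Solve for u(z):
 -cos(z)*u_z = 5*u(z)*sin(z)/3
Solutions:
 u(z) = C1*cos(z)^(5/3)


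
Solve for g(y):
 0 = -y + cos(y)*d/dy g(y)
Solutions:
 g(y) = C1 + Integral(y/cos(y), y)


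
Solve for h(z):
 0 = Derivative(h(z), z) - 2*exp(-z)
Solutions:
 h(z) = C1 - 2*exp(-z)


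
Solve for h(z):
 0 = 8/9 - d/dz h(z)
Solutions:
 h(z) = C1 + 8*z/9


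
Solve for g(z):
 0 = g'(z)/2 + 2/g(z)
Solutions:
 g(z) = -sqrt(C1 - 8*z)
 g(z) = sqrt(C1 - 8*z)


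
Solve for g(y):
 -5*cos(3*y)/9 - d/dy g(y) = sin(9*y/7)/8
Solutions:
 g(y) = C1 - 5*sin(3*y)/27 + 7*cos(9*y/7)/72


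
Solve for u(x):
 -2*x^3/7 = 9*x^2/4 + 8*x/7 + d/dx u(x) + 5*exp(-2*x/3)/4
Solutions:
 u(x) = C1 - x^4/14 - 3*x^3/4 - 4*x^2/7 + 15*exp(-2*x/3)/8


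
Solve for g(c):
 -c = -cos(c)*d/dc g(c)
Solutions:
 g(c) = C1 + Integral(c/cos(c), c)


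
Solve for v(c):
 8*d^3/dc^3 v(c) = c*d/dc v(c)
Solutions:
 v(c) = C1 + Integral(C2*airyai(c/2) + C3*airybi(c/2), c)


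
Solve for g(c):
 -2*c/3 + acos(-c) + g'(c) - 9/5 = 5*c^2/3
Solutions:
 g(c) = C1 + 5*c^3/9 + c^2/3 - c*acos(-c) + 9*c/5 - sqrt(1 - c^2)


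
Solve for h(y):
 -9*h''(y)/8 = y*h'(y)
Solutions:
 h(y) = C1 + C2*erf(2*y/3)


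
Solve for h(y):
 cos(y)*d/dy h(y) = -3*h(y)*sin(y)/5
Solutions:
 h(y) = C1*cos(y)^(3/5)


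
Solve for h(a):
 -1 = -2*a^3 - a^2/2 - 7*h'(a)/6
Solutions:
 h(a) = C1 - 3*a^4/7 - a^3/7 + 6*a/7


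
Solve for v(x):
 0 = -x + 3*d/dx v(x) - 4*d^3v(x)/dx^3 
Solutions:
 v(x) = C1 + C2*exp(-sqrt(3)*x/2) + C3*exp(sqrt(3)*x/2) + x^2/6


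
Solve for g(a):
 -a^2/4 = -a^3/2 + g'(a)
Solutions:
 g(a) = C1 + a^4/8 - a^3/12


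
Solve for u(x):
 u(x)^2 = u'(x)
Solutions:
 u(x) = -1/(C1 + x)


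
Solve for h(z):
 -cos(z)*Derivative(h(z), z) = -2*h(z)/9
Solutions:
 h(z) = C1*(sin(z) + 1)^(1/9)/(sin(z) - 1)^(1/9)


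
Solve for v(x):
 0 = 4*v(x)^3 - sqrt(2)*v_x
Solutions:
 v(x) = -sqrt(2)*sqrt(-1/(C1 + 2*sqrt(2)*x))/2
 v(x) = sqrt(2)*sqrt(-1/(C1 + 2*sqrt(2)*x))/2


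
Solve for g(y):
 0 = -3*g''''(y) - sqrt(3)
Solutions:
 g(y) = C1 + C2*y + C3*y^2 + C4*y^3 - sqrt(3)*y^4/72


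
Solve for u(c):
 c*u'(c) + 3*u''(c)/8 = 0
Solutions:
 u(c) = C1 + C2*erf(2*sqrt(3)*c/3)


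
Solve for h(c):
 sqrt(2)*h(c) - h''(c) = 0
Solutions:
 h(c) = C1*exp(-2^(1/4)*c) + C2*exp(2^(1/4)*c)


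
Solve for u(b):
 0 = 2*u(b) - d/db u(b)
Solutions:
 u(b) = C1*exp(2*b)


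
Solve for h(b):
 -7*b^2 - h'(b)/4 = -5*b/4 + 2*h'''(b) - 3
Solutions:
 h(b) = C1 + C2*sin(sqrt(2)*b/4) + C3*cos(sqrt(2)*b/4) - 28*b^3/3 + 5*b^2/2 + 460*b


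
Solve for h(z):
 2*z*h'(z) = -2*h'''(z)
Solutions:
 h(z) = C1 + Integral(C2*airyai(-z) + C3*airybi(-z), z)


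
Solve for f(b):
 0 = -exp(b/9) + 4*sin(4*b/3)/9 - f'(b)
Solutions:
 f(b) = C1 - 9*exp(b/9) - cos(4*b/3)/3


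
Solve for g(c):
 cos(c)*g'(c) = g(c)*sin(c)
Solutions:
 g(c) = C1/cos(c)


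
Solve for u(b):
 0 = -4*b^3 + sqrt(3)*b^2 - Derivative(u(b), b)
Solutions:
 u(b) = C1 - b^4 + sqrt(3)*b^3/3


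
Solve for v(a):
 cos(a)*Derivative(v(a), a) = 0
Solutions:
 v(a) = C1


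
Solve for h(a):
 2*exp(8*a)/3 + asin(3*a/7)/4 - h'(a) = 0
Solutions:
 h(a) = C1 + a*asin(3*a/7)/4 + sqrt(49 - 9*a^2)/12 + exp(8*a)/12


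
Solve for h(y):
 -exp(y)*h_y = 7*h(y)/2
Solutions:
 h(y) = C1*exp(7*exp(-y)/2)


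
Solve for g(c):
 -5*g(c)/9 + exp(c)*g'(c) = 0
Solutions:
 g(c) = C1*exp(-5*exp(-c)/9)


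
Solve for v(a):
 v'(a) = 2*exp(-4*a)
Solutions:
 v(a) = C1 - exp(-4*a)/2


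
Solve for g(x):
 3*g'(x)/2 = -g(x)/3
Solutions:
 g(x) = C1*exp(-2*x/9)


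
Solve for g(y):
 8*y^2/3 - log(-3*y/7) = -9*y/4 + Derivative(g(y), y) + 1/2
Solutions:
 g(y) = C1 + 8*y^3/9 + 9*y^2/8 - y*log(-y) + y*(-log(3) + 1/2 + log(7))


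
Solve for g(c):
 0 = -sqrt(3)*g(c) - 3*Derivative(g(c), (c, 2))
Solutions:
 g(c) = C1*sin(3^(3/4)*c/3) + C2*cos(3^(3/4)*c/3)


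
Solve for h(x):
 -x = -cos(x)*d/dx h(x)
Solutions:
 h(x) = C1 + Integral(x/cos(x), x)


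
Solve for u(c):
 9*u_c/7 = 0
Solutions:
 u(c) = C1


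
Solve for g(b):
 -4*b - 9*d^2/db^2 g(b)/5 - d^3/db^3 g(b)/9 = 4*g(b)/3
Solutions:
 g(b) = C1*exp(b*(-54 + 243*3^(2/3)/(10*sqrt(33430) + 6811)^(1/3) + 3^(1/3)*(10*sqrt(33430) + 6811)^(1/3))/10)*sin(3^(1/6)*b*(-3^(2/3)*(10*sqrt(33430) + 6811)^(1/3) + 729/(10*sqrt(33430) + 6811)^(1/3))/10) + C2*exp(b*(-54 + 243*3^(2/3)/(10*sqrt(33430) + 6811)^(1/3) + 3^(1/3)*(10*sqrt(33430) + 6811)^(1/3))/10)*cos(3^(1/6)*b*(-3^(2/3)*(10*sqrt(33430) + 6811)^(1/3) + 729/(10*sqrt(33430) + 6811)^(1/3))/10) + C3*exp(-b*(243*3^(2/3)/(10*sqrt(33430) + 6811)^(1/3) + 27 + 3^(1/3)*(10*sqrt(33430) + 6811)^(1/3))/5) - 3*b


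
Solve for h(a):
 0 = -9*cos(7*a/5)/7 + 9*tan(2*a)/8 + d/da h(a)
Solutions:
 h(a) = C1 + 9*log(cos(2*a))/16 + 45*sin(7*a/5)/49


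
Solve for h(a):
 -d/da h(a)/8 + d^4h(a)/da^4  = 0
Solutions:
 h(a) = C1 + C4*exp(a/2) + (C2*sin(sqrt(3)*a/4) + C3*cos(sqrt(3)*a/4))*exp(-a/4)


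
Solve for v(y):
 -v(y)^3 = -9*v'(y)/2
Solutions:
 v(y) = -3*sqrt(2)*sqrt(-1/(C1 + 2*y))/2
 v(y) = 3*sqrt(2)*sqrt(-1/(C1 + 2*y))/2


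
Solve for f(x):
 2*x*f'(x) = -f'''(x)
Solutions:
 f(x) = C1 + Integral(C2*airyai(-2^(1/3)*x) + C3*airybi(-2^(1/3)*x), x)


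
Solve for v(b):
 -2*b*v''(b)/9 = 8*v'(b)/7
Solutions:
 v(b) = C1 + C2/b^(29/7)


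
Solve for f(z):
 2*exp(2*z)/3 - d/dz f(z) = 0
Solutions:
 f(z) = C1 + exp(2*z)/3


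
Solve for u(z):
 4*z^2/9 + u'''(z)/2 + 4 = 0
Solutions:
 u(z) = C1 + C2*z + C3*z^2 - 2*z^5/135 - 4*z^3/3


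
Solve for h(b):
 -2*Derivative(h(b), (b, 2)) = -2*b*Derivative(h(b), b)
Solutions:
 h(b) = C1 + C2*erfi(sqrt(2)*b/2)


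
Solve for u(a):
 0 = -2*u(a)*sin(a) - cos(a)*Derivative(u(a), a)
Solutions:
 u(a) = C1*cos(a)^2


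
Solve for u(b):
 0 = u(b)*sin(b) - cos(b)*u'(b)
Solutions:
 u(b) = C1/cos(b)


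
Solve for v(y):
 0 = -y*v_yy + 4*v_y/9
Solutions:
 v(y) = C1 + C2*y^(13/9)


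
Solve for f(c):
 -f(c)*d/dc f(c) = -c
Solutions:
 f(c) = -sqrt(C1 + c^2)
 f(c) = sqrt(C1 + c^2)


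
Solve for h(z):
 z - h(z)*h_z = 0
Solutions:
 h(z) = -sqrt(C1 + z^2)
 h(z) = sqrt(C1 + z^2)


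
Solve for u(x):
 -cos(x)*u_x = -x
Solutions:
 u(x) = C1 + Integral(x/cos(x), x)


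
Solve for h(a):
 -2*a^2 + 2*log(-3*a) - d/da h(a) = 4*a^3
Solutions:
 h(a) = C1 - a^4 - 2*a^3/3 + 2*a*log(-a) + 2*a*(-1 + log(3))


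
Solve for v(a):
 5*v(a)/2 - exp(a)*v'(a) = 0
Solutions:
 v(a) = C1*exp(-5*exp(-a)/2)


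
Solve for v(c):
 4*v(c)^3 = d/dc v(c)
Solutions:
 v(c) = -sqrt(2)*sqrt(-1/(C1 + 4*c))/2
 v(c) = sqrt(2)*sqrt(-1/(C1 + 4*c))/2


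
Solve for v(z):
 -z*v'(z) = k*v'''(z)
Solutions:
 v(z) = C1 + Integral(C2*airyai(z*(-1/k)^(1/3)) + C3*airybi(z*(-1/k)^(1/3)), z)


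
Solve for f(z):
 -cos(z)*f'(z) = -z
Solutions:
 f(z) = C1 + Integral(z/cos(z), z)


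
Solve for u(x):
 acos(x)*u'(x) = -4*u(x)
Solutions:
 u(x) = C1*exp(-4*Integral(1/acos(x), x))


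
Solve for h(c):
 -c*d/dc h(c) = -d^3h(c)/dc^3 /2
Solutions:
 h(c) = C1 + Integral(C2*airyai(2^(1/3)*c) + C3*airybi(2^(1/3)*c), c)


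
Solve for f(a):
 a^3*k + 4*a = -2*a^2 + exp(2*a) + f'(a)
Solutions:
 f(a) = C1 + a^4*k/4 + 2*a^3/3 + 2*a^2 - exp(2*a)/2


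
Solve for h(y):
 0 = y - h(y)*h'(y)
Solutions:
 h(y) = -sqrt(C1 + y^2)
 h(y) = sqrt(C1 + y^2)


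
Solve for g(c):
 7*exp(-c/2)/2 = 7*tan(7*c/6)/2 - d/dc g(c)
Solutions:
 g(c) = C1 + 3*log(tan(7*c/6)^2 + 1)/2 + 7*exp(-c/2)


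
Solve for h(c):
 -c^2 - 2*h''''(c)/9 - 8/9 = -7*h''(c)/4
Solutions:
 h(c) = C1 + C2*c + C3*exp(-3*sqrt(14)*c/4) + C4*exp(3*sqrt(14)*c/4) + c^4/21 + 16*c^2/49


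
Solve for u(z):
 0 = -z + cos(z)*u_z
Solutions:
 u(z) = C1 + Integral(z/cos(z), z)


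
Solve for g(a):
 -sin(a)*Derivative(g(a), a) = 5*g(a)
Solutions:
 g(a) = C1*sqrt(cos(a) + 1)*(cos(a)^2 + 2*cos(a) + 1)/(sqrt(cos(a) - 1)*(cos(a)^2 - 2*cos(a) + 1))


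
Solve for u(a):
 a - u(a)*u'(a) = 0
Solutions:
 u(a) = -sqrt(C1 + a^2)
 u(a) = sqrt(C1 + a^2)


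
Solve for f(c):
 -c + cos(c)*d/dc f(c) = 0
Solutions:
 f(c) = C1 + Integral(c/cos(c), c)


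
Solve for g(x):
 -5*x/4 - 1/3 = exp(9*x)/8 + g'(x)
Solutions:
 g(x) = C1 - 5*x^2/8 - x/3 - exp(9*x)/72


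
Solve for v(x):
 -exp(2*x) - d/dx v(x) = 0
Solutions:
 v(x) = C1 - exp(2*x)/2


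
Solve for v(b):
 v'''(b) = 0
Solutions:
 v(b) = C1 + C2*b + C3*b^2


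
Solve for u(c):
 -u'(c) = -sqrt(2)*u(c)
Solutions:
 u(c) = C1*exp(sqrt(2)*c)


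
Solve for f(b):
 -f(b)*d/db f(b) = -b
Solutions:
 f(b) = -sqrt(C1 + b^2)
 f(b) = sqrt(C1 + b^2)


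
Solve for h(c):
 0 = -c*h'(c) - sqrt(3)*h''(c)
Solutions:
 h(c) = C1 + C2*erf(sqrt(2)*3^(3/4)*c/6)


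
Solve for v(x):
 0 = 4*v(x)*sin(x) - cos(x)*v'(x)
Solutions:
 v(x) = C1/cos(x)^4


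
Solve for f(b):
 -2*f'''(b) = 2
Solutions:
 f(b) = C1 + C2*b + C3*b^2 - b^3/6


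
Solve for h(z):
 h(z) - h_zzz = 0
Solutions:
 h(z) = C3*exp(z) + (C1*sin(sqrt(3)*z/2) + C2*cos(sqrt(3)*z/2))*exp(-z/2)


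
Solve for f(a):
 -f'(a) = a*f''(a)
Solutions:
 f(a) = C1 + C2*log(a)


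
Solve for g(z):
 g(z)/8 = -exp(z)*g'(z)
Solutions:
 g(z) = C1*exp(exp(-z)/8)


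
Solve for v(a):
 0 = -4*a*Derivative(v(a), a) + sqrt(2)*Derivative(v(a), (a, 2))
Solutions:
 v(a) = C1 + C2*erfi(2^(1/4)*a)


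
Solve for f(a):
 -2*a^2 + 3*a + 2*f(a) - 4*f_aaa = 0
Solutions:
 f(a) = C3*exp(2^(2/3)*a/2) + a^2 - 3*a/2 + (C1*sin(2^(2/3)*sqrt(3)*a/4) + C2*cos(2^(2/3)*sqrt(3)*a/4))*exp(-2^(2/3)*a/4)


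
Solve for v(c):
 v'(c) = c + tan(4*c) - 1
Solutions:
 v(c) = C1 + c^2/2 - c - log(cos(4*c))/4


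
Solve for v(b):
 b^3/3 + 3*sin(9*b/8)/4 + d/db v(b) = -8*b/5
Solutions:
 v(b) = C1 - b^4/12 - 4*b^2/5 + 2*cos(9*b/8)/3


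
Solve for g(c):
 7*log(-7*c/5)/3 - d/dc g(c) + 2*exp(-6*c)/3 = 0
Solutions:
 g(c) = C1 + 7*c*log(-c)/3 + 7*c*(-log(5) - 1 + log(7))/3 - exp(-6*c)/9


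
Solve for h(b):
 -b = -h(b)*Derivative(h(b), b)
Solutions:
 h(b) = -sqrt(C1 + b^2)
 h(b) = sqrt(C1 + b^2)


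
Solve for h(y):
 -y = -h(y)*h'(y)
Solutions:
 h(y) = -sqrt(C1 + y^2)
 h(y) = sqrt(C1 + y^2)


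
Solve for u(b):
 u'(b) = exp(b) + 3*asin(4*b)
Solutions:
 u(b) = C1 + 3*b*asin(4*b) + 3*sqrt(1 - 16*b^2)/4 + exp(b)


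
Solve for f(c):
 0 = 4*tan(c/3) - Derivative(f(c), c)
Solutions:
 f(c) = C1 - 12*log(cos(c/3))


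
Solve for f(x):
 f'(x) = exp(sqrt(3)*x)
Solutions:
 f(x) = C1 + sqrt(3)*exp(sqrt(3)*x)/3


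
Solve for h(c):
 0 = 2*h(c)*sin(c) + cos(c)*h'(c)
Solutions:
 h(c) = C1*cos(c)^2


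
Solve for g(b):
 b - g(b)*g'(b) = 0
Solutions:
 g(b) = -sqrt(C1 + b^2)
 g(b) = sqrt(C1 + b^2)


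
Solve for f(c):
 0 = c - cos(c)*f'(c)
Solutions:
 f(c) = C1 + Integral(c/cos(c), c)


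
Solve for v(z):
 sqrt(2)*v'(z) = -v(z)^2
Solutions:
 v(z) = 2/(C1 + sqrt(2)*z)


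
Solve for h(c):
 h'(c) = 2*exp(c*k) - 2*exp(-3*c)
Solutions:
 h(c) = C1 + 2*exp(-3*c)/3 + 2*exp(c*k)/k


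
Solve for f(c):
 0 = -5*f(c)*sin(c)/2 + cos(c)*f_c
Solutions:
 f(c) = C1/cos(c)^(5/2)


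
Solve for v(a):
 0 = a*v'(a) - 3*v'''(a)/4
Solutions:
 v(a) = C1 + Integral(C2*airyai(6^(2/3)*a/3) + C3*airybi(6^(2/3)*a/3), a)


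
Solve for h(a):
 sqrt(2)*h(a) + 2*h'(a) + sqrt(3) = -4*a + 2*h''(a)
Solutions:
 h(a) = C1*exp(a*(1 - sqrt(1 + 2*sqrt(2)))/2) + C2*exp(a*(1 + sqrt(1 + 2*sqrt(2)))/2) - 2*sqrt(2)*a - sqrt(6)/2 + 4


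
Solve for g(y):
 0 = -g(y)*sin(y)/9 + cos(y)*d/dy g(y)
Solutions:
 g(y) = C1/cos(y)^(1/9)


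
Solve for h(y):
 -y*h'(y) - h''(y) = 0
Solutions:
 h(y) = C1 + C2*erf(sqrt(2)*y/2)


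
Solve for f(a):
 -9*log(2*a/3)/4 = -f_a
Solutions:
 f(a) = C1 + 9*a*log(a)/4 - 9*a*log(3)/4 - 9*a/4 + 9*a*log(2)/4


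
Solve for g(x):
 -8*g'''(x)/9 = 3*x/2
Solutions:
 g(x) = C1 + C2*x + C3*x^2 - 9*x^4/128


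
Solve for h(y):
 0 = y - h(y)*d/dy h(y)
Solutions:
 h(y) = -sqrt(C1 + y^2)
 h(y) = sqrt(C1 + y^2)


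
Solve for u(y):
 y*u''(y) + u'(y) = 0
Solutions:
 u(y) = C1 + C2*log(y)


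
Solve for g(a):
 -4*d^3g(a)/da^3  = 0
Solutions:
 g(a) = C1 + C2*a + C3*a^2


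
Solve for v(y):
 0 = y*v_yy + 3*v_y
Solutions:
 v(y) = C1 + C2/y^2


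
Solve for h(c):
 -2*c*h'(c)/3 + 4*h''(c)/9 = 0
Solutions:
 h(c) = C1 + C2*erfi(sqrt(3)*c/2)


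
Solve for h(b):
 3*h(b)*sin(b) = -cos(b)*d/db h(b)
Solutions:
 h(b) = C1*cos(b)^3


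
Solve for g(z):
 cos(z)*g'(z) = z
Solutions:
 g(z) = C1 + Integral(z/cos(z), z)


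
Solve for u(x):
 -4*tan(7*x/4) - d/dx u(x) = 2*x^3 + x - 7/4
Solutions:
 u(x) = C1 - x^4/2 - x^2/2 + 7*x/4 + 16*log(cos(7*x/4))/7


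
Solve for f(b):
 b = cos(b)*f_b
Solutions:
 f(b) = C1 + Integral(b/cos(b), b)


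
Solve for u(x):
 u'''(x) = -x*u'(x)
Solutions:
 u(x) = C1 + Integral(C2*airyai(-x) + C3*airybi(-x), x)


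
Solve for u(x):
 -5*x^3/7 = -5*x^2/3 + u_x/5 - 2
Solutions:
 u(x) = C1 - 25*x^4/28 + 25*x^3/9 + 10*x


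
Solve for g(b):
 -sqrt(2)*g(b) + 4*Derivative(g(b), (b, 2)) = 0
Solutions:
 g(b) = C1*exp(-2^(1/4)*b/2) + C2*exp(2^(1/4)*b/2)


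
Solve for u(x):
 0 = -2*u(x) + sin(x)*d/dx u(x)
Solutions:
 u(x) = C1*(cos(x) - 1)/(cos(x) + 1)


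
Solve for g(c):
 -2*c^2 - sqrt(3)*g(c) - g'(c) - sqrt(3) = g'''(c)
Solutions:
 g(c) = C1*exp(2^(1/3)*sqrt(3)*c*(-2/(9 + sqrt(85))^(1/3) + 2^(1/3)*(9 + sqrt(85))^(1/3))/12)*sin(2^(1/3)*c*(2/(9 + sqrt(85))^(1/3) + 2^(1/3)*(9 + sqrt(85))^(1/3))/4) + C2*exp(2^(1/3)*sqrt(3)*c*(-2/(9 + sqrt(85))^(1/3) + 2^(1/3)*(9 + sqrt(85))^(1/3))/12)*cos(2^(1/3)*c*(2/(9 + sqrt(85))^(1/3) + 2^(1/3)*(9 + sqrt(85))^(1/3))/4) + C3*exp(-2^(1/3)*sqrt(3)*c*(-2/(9 + sqrt(85))^(1/3) + 2^(1/3)*(9 + sqrt(85))^(1/3))/6) - 2*sqrt(3)*c^2/3 + 4*c/3 - 1 - 4*sqrt(3)/9


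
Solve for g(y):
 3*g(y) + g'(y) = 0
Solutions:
 g(y) = C1*exp(-3*y)


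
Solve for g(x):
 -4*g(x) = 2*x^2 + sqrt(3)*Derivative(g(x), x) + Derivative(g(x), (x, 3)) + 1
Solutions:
 g(x) = C1*exp(x*(-3^(5/6)/(6 + sqrt(sqrt(3) + 36))^(1/3) + 3^(2/3)*(6 + sqrt(sqrt(3) + 36))^(1/3))/6)*sin(x*(3^(1/3)/(6 + sqrt(sqrt(3) + 36))^(1/3) + 3^(1/6)*(6 + sqrt(sqrt(3) + 36))^(1/3))/2) + C2*exp(x*(-3^(5/6)/(6 + sqrt(sqrt(3) + 36))^(1/3) + 3^(2/3)*(6 + sqrt(sqrt(3) + 36))^(1/3))/6)*cos(x*(3^(1/3)/(6 + sqrt(sqrt(3) + 36))^(1/3) + 3^(1/6)*(6 + sqrt(sqrt(3) + 36))^(1/3))/2) + C3*exp(-x*(-3^(5/6)/(6 + sqrt(sqrt(3) + 36))^(1/3) + 3^(2/3)*(6 + sqrt(sqrt(3) + 36))^(1/3))/3) - x^2/2 + sqrt(3)*x/4 - 7/16


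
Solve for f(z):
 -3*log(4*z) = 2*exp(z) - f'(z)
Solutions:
 f(z) = C1 + 3*z*log(z) + 3*z*(-1 + 2*log(2)) + 2*exp(z)


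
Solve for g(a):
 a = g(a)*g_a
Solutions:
 g(a) = -sqrt(C1 + a^2)
 g(a) = sqrt(C1 + a^2)


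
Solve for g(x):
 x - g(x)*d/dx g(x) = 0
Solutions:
 g(x) = -sqrt(C1 + x^2)
 g(x) = sqrt(C1 + x^2)


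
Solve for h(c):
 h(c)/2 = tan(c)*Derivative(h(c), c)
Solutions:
 h(c) = C1*sqrt(sin(c))


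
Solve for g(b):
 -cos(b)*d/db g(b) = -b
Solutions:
 g(b) = C1 + Integral(b/cos(b), b)


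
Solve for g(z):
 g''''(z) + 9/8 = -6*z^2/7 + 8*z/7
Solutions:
 g(z) = C1 + C2*z + C3*z^2 + C4*z^3 - z^6/420 + z^5/105 - 3*z^4/64


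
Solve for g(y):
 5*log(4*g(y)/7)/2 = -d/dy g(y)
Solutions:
 2*Integral(1/(log(_y) - log(7) + 2*log(2)), (_y, g(y)))/5 = C1 - y


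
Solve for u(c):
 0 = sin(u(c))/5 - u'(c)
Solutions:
 -c/5 + log(cos(u(c)) - 1)/2 - log(cos(u(c)) + 1)/2 = C1


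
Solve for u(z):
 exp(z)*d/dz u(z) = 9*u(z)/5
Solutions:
 u(z) = C1*exp(-9*exp(-z)/5)


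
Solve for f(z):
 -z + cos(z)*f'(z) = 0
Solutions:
 f(z) = C1 + Integral(z/cos(z), z)


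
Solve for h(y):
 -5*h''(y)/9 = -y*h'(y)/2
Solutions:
 h(y) = C1 + C2*erfi(3*sqrt(5)*y/10)


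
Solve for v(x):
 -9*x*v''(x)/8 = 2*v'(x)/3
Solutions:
 v(x) = C1 + C2*x^(11/27)


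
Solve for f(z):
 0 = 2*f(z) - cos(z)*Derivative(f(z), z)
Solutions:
 f(z) = C1*(sin(z) + 1)/(sin(z) - 1)


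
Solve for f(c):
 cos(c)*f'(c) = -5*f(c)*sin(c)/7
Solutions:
 f(c) = C1*cos(c)^(5/7)


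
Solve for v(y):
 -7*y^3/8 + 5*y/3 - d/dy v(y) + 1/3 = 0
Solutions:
 v(y) = C1 - 7*y^4/32 + 5*y^2/6 + y/3


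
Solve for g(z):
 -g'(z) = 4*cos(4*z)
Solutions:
 g(z) = C1 - sin(4*z)


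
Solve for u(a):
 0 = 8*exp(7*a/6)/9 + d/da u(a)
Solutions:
 u(a) = C1 - 16*exp(7*a/6)/21


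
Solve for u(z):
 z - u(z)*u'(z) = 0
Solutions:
 u(z) = -sqrt(C1 + z^2)
 u(z) = sqrt(C1 + z^2)


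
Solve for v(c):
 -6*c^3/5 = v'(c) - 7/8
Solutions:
 v(c) = C1 - 3*c^4/10 + 7*c/8


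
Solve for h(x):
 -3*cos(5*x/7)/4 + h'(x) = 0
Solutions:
 h(x) = C1 + 21*sin(5*x/7)/20


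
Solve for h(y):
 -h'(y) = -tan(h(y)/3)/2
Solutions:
 h(y) = -3*asin(C1*exp(y/6)) + 3*pi
 h(y) = 3*asin(C1*exp(y/6))


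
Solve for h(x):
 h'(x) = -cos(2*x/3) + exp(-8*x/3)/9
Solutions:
 h(x) = C1 - 3*sin(2*x/3)/2 - exp(-8*x/3)/24


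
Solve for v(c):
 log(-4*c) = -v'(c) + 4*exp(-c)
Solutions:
 v(c) = C1 - c*log(-c) + c*(1 - 2*log(2)) - 4*exp(-c)


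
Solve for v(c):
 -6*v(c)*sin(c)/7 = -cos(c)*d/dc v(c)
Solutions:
 v(c) = C1/cos(c)^(6/7)


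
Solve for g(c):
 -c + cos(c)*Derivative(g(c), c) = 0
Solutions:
 g(c) = C1 + Integral(c/cos(c), c)


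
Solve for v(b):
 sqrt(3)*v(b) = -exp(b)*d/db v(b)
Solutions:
 v(b) = C1*exp(sqrt(3)*exp(-b))


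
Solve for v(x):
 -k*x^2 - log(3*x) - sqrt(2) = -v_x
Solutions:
 v(x) = C1 + k*x^3/3 + x*log(x) - x + x*log(3) + sqrt(2)*x


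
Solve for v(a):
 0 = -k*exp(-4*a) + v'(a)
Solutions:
 v(a) = C1 - k*exp(-4*a)/4


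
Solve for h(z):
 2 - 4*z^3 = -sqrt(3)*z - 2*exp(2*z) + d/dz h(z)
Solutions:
 h(z) = C1 - z^4 + sqrt(3)*z^2/2 + 2*z + exp(2*z)


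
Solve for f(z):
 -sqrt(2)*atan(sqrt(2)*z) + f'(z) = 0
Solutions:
 f(z) = C1 + sqrt(2)*(z*atan(sqrt(2)*z) - sqrt(2)*log(2*z^2 + 1)/4)


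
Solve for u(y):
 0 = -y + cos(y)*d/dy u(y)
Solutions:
 u(y) = C1 + Integral(y/cos(y), y)


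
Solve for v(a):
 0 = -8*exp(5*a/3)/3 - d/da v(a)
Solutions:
 v(a) = C1 - 8*exp(5*a/3)/5


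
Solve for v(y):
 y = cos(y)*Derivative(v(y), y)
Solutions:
 v(y) = C1 + Integral(y/cos(y), y)


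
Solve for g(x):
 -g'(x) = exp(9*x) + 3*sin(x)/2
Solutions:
 g(x) = C1 - exp(9*x)/9 + 3*cos(x)/2


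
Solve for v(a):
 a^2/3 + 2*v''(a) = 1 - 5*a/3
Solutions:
 v(a) = C1 + C2*a - a^4/72 - 5*a^3/36 + a^2/4


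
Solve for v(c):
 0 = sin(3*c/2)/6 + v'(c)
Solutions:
 v(c) = C1 + cos(3*c/2)/9


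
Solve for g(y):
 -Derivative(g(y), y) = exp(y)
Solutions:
 g(y) = C1 - exp(y)


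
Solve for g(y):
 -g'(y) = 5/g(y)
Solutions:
 g(y) = -sqrt(C1 - 10*y)
 g(y) = sqrt(C1 - 10*y)


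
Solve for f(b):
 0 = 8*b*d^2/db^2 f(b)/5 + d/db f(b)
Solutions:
 f(b) = C1 + C2*b^(3/8)


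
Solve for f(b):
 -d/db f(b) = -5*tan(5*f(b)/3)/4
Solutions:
 f(b) = -3*asin(C1*exp(25*b/12))/5 + 3*pi/5
 f(b) = 3*asin(C1*exp(25*b/12))/5


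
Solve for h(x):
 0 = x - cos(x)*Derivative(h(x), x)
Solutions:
 h(x) = C1 + Integral(x/cos(x), x)


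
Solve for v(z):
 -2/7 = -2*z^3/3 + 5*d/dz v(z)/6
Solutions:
 v(z) = C1 + z^4/5 - 12*z/35


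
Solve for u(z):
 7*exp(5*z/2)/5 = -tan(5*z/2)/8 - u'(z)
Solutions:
 u(z) = C1 - 14*exp(5*z/2)/25 + log(cos(5*z/2))/20


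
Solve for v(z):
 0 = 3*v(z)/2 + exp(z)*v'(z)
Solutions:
 v(z) = C1*exp(3*exp(-z)/2)


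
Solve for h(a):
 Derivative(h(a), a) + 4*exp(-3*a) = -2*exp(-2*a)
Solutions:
 h(a) = C1 + exp(-2*a) + 4*exp(-3*a)/3


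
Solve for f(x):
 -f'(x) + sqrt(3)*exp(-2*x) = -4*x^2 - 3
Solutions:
 f(x) = C1 + 4*x^3/3 + 3*x - sqrt(3)*exp(-2*x)/2


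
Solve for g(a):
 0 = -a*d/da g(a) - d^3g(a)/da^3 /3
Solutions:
 g(a) = C1 + Integral(C2*airyai(-3^(1/3)*a) + C3*airybi(-3^(1/3)*a), a)


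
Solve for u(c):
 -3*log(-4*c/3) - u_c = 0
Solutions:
 u(c) = C1 - 3*c*log(-c) + 3*c*(-2*log(2) + 1 + log(3))


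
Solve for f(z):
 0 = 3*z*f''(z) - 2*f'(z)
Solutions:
 f(z) = C1 + C2*z^(5/3)


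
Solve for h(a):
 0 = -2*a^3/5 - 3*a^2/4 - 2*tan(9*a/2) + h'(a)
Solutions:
 h(a) = C1 + a^4/10 + a^3/4 - 4*log(cos(9*a/2))/9


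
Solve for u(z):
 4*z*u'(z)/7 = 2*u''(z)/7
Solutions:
 u(z) = C1 + C2*erfi(z)


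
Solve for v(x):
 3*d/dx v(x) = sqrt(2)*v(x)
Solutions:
 v(x) = C1*exp(sqrt(2)*x/3)


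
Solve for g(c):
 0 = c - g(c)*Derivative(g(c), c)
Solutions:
 g(c) = -sqrt(C1 + c^2)
 g(c) = sqrt(C1 + c^2)


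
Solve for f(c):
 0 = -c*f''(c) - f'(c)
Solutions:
 f(c) = C1 + C2*log(c)


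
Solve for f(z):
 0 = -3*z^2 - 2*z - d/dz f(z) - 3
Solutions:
 f(z) = C1 - z^3 - z^2 - 3*z


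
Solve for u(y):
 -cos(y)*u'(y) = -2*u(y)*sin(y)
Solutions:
 u(y) = C1/cos(y)^2


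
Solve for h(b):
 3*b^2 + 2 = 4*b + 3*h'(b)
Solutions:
 h(b) = C1 + b^3/3 - 2*b^2/3 + 2*b/3


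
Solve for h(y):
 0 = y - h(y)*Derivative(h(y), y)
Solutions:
 h(y) = -sqrt(C1 + y^2)
 h(y) = sqrt(C1 + y^2)


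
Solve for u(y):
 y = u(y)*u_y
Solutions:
 u(y) = -sqrt(C1 + y^2)
 u(y) = sqrt(C1 + y^2)


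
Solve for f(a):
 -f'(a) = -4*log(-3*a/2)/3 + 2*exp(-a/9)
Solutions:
 f(a) = C1 + 4*a*log(-a)/3 + 4*a*(-1 - log(2) + log(3))/3 + 18*exp(-a/9)


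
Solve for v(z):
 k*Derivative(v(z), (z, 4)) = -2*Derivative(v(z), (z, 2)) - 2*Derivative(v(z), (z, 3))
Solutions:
 v(z) = C1 + C2*z + C3*exp(z*(sqrt(1 - 2*k) - 1)/k) + C4*exp(-z*(sqrt(1 - 2*k) + 1)/k)


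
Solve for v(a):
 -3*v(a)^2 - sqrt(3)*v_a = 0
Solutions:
 v(a) = 1/(C1 + sqrt(3)*a)


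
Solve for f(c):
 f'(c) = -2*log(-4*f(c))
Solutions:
 Integral(1/(log(-_y) + 2*log(2)), (_y, f(c)))/2 = C1 - c


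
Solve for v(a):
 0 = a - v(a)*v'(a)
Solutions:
 v(a) = -sqrt(C1 + a^2)
 v(a) = sqrt(C1 + a^2)


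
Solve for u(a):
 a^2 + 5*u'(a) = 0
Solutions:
 u(a) = C1 - a^3/15


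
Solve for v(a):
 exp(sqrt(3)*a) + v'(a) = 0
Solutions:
 v(a) = C1 - sqrt(3)*exp(sqrt(3)*a)/3


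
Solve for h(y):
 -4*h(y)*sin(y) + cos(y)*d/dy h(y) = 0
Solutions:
 h(y) = C1/cos(y)^4


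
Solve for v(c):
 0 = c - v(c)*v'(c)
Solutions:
 v(c) = -sqrt(C1 + c^2)
 v(c) = sqrt(C1 + c^2)


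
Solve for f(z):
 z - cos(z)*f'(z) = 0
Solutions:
 f(z) = C1 + Integral(z/cos(z), z)


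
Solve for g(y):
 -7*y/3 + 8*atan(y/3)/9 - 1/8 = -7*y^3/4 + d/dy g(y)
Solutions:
 g(y) = C1 + 7*y^4/16 - 7*y^2/6 + 8*y*atan(y/3)/9 - y/8 - 4*log(y^2 + 9)/3


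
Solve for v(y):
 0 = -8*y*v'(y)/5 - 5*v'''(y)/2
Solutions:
 v(y) = C1 + Integral(C2*airyai(-2*10^(1/3)*y/5) + C3*airybi(-2*10^(1/3)*y/5), y)


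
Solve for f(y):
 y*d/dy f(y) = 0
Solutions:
 f(y) = C1


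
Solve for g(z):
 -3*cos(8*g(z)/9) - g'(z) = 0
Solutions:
 3*z - 9*log(sin(8*g(z)/9) - 1)/16 + 9*log(sin(8*g(z)/9) + 1)/16 = C1


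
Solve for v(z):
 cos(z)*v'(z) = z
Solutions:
 v(z) = C1 + Integral(z/cos(z), z)


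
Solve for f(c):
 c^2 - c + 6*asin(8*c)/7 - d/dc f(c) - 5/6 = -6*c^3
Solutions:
 f(c) = C1 + 3*c^4/2 + c^3/3 - c^2/2 + 6*c*asin(8*c)/7 - 5*c/6 + 3*sqrt(1 - 64*c^2)/28


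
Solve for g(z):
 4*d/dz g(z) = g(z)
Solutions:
 g(z) = C1*exp(z/4)


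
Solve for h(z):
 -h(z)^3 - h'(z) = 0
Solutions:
 h(z) = -sqrt(2)*sqrt(-1/(C1 - z))/2
 h(z) = sqrt(2)*sqrt(-1/(C1 - z))/2


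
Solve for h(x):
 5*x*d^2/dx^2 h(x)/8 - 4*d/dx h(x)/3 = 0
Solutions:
 h(x) = C1 + C2*x^(47/15)


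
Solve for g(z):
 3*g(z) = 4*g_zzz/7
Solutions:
 g(z) = C3*exp(42^(1/3)*z/2) + (C1*sin(14^(1/3)*3^(5/6)*z/4) + C2*cos(14^(1/3)*3^(5/6)*z/4))*exp(-42^(1/3)*z/4)


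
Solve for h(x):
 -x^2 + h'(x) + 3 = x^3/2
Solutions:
 h(x) = C1 + x^4/8 + x^3/3 - 3*x


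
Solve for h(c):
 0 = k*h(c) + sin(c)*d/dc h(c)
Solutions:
 h(c) = C1*exp(k*(-log(cos(c) - 1) + log(cos(c) + 1))/2)


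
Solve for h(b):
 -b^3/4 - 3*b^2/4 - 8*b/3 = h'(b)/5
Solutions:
 h(b) = C1 - 5*b^4/16 - 5*b^3/4 - 20*b^2/3


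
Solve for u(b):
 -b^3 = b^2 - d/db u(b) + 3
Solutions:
 u(b) = C1 + b^4/4 + b^3/3 + 3*b


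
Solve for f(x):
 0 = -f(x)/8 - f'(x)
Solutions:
 f(x) = C1*exp(-x/8)


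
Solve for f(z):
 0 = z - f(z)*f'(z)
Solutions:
 f(z) = -sqrt(C1 + z^2)
 f(z) = sqrt(C1 + z^2)


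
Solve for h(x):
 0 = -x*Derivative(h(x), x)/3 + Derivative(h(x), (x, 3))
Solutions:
 h(x) = C1 + Integral(C2*airyai(3^(2/3)*x/3) + C3*airybi(3^(2/3)*x/3), x)


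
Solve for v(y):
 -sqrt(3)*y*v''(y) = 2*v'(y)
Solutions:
 v(y) = C1 + C2*y^(1 - 2*sqrt(3)/3)


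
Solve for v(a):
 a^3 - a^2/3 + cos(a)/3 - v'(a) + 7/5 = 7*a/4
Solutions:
 v(a) = C1 + a^4/4 - a^3/9 - 7*a^2/8 + 7*a/5 + sin(a)/3


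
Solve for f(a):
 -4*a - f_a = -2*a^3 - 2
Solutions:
 f(a) = C1 + a^4/2 - 2*a^2 + 2*a


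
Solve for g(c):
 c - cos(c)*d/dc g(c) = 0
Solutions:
 g(c) = C1 + Integral(c/cos(c), c)


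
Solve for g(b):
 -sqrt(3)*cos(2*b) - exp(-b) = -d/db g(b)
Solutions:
 g(b) = C1 + sqrt(3)*sin(2*b)/2 - exp(-b)


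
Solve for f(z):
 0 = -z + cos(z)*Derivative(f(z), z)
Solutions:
 f(z) = C1 + Integral(z/cos(z), z)


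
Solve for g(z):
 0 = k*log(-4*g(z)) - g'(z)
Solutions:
 Integral(1/(log(-_y) + 2*log(2)), (_y, g(z))) = C1 + k*z


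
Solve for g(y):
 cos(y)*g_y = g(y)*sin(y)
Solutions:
 g(y) = C1/cos(y)


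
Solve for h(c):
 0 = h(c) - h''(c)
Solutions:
 h(c) = C1*exp(-c) + C2*exp(c)


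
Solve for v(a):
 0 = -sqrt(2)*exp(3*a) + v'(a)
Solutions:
 v(a) = C1 + sqrt(2)*exp(3*a)/3


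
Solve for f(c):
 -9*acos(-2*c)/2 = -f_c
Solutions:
 f(c) = C1 + 9*c*acos(-2*c)/2 + 9*sqrt(1 - 4*c^2)/4


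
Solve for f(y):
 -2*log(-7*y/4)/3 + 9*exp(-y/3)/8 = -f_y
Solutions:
 f(y) = C1 + 2*y*log(-y)/3 + 2*y*(-2*log(2) - 1 + log(7))/3 + 27*exp(-y/3)/8


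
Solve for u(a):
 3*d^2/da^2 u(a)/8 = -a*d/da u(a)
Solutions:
 u(a) = C1 + C2*erf(2*sqrt(3)*a/3)


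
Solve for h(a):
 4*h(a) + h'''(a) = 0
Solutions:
 h(a) = C3*exp(-2^(2/3)*a) + (C1*sin(2^(2/3)*sqrt(3)*a/2) + C2*cos(2^(2/3)*sqrt(3)*a/2))*exp(2^(2/3)*a/2)


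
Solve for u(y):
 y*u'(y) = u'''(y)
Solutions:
 u(y) = C1 + Integral(C2*airyai(y) + C3*airybi(y), y)


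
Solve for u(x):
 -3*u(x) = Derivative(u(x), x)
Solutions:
 u(x) = C1*exp(-3*x)


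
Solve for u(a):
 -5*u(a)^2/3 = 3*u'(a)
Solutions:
 u(a) = 9/(C1 + 5*a)


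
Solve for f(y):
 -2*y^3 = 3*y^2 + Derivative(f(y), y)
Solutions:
 f(y) = C1 - y^4/2 - y^3


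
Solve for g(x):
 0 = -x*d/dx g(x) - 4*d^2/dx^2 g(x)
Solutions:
 g(x) = C1 + C2*erf(sqrt(2)*x/4)


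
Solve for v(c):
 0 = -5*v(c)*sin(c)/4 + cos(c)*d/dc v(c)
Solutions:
 v(c) = C1/cos(c)^(5/4)


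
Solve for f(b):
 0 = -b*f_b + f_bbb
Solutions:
 f(b) = C1 + Integral(C2*airyai(b) + C3*airybi(b), b)


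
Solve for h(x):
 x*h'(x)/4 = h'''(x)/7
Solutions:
 h(x) = C1 + Integral(C2*airyai(14^(1/3)*x/2) + C3*airybi(14^(1/3)*x/2), x)


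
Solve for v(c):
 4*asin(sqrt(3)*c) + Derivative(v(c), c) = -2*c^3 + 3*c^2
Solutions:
 v(c) = C1 - c^4/2 + c^3 - 4*c*asin(sqrt(3)*c) - 4*sqrt(3)*sqrt(1 - 3*c^2)/3


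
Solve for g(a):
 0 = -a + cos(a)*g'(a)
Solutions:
 g(a) = C1 + Integral(a/cos(a), a)


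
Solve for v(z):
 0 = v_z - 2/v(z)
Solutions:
 v(z) = -sqrt(C1 + 4*z)
 v(z) = sqrt(C1 + 4*z)


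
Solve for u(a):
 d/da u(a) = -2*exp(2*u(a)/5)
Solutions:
 u(a) = 5*log(-sqrt(-1/(C1 - 2*a))) - 5*log(2) + 5*log(10)/2
 u(a) = 5*log(-1/(C1 - 2*a))/2 - 5*log(2) + 5*log(10)/2


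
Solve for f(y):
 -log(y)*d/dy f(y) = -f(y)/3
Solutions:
 f(y) = C1*exp(li(y)/3)


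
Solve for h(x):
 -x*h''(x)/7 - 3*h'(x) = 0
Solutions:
 h(x) = C1 + C2/x^20


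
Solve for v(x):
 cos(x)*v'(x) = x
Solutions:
 v(x) = C1 + Integral(x/cos(x), x)


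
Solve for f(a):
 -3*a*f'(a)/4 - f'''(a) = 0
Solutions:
 f(a) = C1 + Integral(C2*airyai(-6^(1/3)*a/2) + C3*airybi(-6^(1/3)*a/2), a)


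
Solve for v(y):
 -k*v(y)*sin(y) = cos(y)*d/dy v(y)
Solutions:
 v(y) = C1*exp(k*log(cos(y)))


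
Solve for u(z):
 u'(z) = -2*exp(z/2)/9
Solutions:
 u(z) = C1 - 4*exp(z/2)/9


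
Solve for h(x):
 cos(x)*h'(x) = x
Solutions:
 h(x) = C1 + Integral(x/cos(x), x)


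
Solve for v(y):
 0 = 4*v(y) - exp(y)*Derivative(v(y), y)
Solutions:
 v(y) = C1*exp(-4*exp(-y))


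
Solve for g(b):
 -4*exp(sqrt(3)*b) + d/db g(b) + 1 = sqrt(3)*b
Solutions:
 g(b) = C1 + sqrt(3)*b^2/2 - b + 4*sqrt(3)*exp(sqrt(3)*b)/3


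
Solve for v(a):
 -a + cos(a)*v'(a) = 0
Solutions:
 v(a) = C1 + Integral(a/cos(a), a)


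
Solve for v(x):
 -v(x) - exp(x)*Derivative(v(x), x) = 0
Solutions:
 v(x) = C1*exp(exp(-x))


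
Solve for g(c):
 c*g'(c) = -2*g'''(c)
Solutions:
 g(c) = C1 + Integral(C2*airyai(-2^(2/3)*c/2) + C3*airybi(-2^(2/3)*c/2), c)


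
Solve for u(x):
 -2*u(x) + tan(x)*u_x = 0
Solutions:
 u(x) = C1*sin(x)^2


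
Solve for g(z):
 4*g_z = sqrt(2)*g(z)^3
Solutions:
 g(z) = -sqrt(2)*sqrt(-1/(C1 + sqrt(2)*z))
 g(z) = sqrt(2)*sqrt(-1/(C1 + sqrt(2)*z))


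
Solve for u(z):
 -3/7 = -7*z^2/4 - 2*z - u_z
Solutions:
 u(z) = C1 - 7*z^3/12 - z^2 + 3*z/7


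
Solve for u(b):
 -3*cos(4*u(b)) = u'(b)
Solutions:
 u(b) = -asin((C1 + exp(24*b))/(C1 - exp(24*b)))/4 + pi/4
 u(b) = asin((C1 + exp(24*b))/(C1 - exp(24*b)))/4


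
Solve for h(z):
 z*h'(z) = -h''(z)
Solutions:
 h(z) = C1 + C2*erf(sqrt(2)*z/2)


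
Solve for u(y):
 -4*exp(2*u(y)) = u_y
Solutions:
 u(y) = log(-sqrt(-1/(C1 - 4*y))) - log(2)/2
 u(y) = log(-1/(C1 - 4*y))/2 - log(2)/2


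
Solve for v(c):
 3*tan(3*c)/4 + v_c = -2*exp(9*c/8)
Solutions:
 v(c) = C1 - 16*exp(9*c/8)/9 + log(cos(3*c))/4


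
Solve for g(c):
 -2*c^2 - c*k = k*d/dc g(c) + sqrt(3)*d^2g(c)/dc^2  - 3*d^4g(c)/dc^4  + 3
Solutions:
 g(c) = C1 + C2*exp(-2^(1/3)*c*(2^(1/3)*(-9*k + sqrt(3)*sqrt(27*k^2 - 4*sqrt(3)))^(1/3) + 2*sqrt(3)/(-9*k + sqrt(3)*sqrt(27*k^2 - 4*sqrt(3)))^(1/3))/6) + C3*exp(2^(1/3)*c*(2^(1/3)*(-9*k + sqrt(3)*sqrt(27*k^2 - 4*sqrt(3)))^(1/3) - 2^(1/3)*sqrt(3)*I*(-9*k + sqrt(3)*sqrt(27*k^2 - 4*sqrt(3)))^(1/3) - 8*sqrt(3)/((-1 + sqrt(3)*I)*(-9*k + sqrt(3)*sqrt(27*k^2 - 4*sqrt(3)))^(1/3)))/12) + C4*exp(2^(1/3)*c*(2^(1/3)*(-9*k + sqrt(3)*sqrt(27*k^2 - 4*sqrt(3)))^(1/3) + 2^(1/3)*sqrt(3)*I*(-9*k + sqrt(3)*sqrt(27*k^2 - 4*sqrt(3)))^(1/3) + 8*sqrt(3)/((1 + sqrt(3)*I)*(-9*k + sqrt(3)*sqrt(27*k^2 - 4*sqrt(3)))^(1/3)))/12) - 2*c^3/(3*k) - c^2/2 + 2*sqrt(3)*c^2/k^2 - 3*c/k + sqrt(3)*c/k - 12*c/k^3


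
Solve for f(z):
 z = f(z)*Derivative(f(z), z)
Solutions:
 f(z) = -sqrt(C1 + z^2)
 f(z) = sqrt(C1 + z^2)


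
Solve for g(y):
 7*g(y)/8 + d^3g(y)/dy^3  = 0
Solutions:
 g(y) = C3*exp(-7^(1/3)*y/2) + (C1*sin(sqrt(3)*7^(1/3)*y/4) + C2*cos(sqrt(3)*7^(1/3)*y/4))*exp(7^(1/3)*y/4)


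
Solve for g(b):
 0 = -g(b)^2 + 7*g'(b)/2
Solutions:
 g(b) = -7/(C1 + 2*b)


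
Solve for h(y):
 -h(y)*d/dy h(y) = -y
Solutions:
 h(y) = -sqrt(C1 + y^2)
 h(y) = sqrt(C1 + y^2)


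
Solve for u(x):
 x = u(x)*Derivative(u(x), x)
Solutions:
 u(x) = -sqrt(C1 + x^2)
 u(x) = sqrt(C1 + x^2)


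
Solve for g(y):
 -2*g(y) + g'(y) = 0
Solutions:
 g(y) = C1*exp(2*y)


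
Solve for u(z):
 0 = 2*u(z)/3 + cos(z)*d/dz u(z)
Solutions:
 u(z) = C1*(sin(z) - 1)^(1/3)/(sin(z) + 1)^(1/3)


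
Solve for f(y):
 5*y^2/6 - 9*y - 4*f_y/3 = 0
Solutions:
 f(y) = C1 + 5*y^3/24 - 27*y^2/8


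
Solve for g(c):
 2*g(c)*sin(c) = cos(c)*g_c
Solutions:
 g(c) = C1/cos(c)^2


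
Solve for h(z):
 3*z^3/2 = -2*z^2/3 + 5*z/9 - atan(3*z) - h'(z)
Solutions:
 h(z) = C1 - 3*z^4/8 - 2*z^3/9 + 5*z^2/18 - z*atan(3*z) + log(9*z^2 + 1)/6


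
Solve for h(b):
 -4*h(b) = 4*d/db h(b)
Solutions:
 h(b) = C1*exp(-b)


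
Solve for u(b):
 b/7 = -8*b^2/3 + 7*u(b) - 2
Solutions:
 u(b) = 8*b^2/21 + b/49 + 2/7


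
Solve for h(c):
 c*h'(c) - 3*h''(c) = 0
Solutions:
 h(c) = C1 + C2*erfi(sqrt(6)*c/6)


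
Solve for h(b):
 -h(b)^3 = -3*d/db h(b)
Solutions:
 h(b) = -sqrt(6)*sqrt(-1/(C1 + b))/2
 h(b) = sqrt(6)*sqrt(-1/(C1 + b))/2


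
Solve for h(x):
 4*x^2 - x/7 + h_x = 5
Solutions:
 h(x) = C1 - 4*x^3/3 + x^2/14 + 5*x


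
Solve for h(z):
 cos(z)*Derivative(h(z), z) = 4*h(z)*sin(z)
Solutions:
 h(z) = C1/cos(z)^4


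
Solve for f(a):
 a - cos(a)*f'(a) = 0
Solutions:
 f(a) = C1 + Integral(a/cos(a), a)


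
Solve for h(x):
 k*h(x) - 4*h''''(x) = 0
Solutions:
 h(x) = C1*exp(-sqrt(2)*k^(1/4)*x/2) + C2*exp(sqrt(2)*k^(1/4)*x/2) + C3*exp(-sqrt(2)*I*k^(1/4)*x/2) + C4*exp(sqrt(2)*I*k^(1/4)*x/2)


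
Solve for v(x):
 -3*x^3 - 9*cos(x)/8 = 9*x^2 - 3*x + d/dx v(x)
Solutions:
 v(x) = C1 - 3*x^4/4 - 3*x^3 + 3*x^2/2 - 9*sin(x)/8


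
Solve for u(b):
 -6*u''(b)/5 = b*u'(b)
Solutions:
 u(b) = C1 + C2*erf(sqrt(15)*b/6)


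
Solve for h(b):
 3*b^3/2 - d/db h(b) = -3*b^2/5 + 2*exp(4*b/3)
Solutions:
 h(b) = C1 + 3*b^4/8 + b^3/5 - 3*exp(4*b/3)/2


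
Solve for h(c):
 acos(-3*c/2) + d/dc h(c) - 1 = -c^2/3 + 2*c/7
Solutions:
 h(c) = C1 - c^3/9 + c^2/7 - c*acos(-3*c/2) + c - sqrt(4 - 9*c^2)/3


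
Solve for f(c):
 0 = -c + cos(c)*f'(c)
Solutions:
 f(c) = C1 + Integral(c/cos(c), c)


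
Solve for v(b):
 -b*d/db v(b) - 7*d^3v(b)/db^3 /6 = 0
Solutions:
 v(b) = C1 + Integral(C2*airyai(-6^(1/3)*7^(2/3)*b/7) + C3*airybi(-6^(1/3)*7^(2/3)*b/7), b)


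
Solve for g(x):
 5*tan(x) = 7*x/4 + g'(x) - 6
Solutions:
 g(x) = C1 - 7*x^2/8 + 6*x - 5*log(cos(x))


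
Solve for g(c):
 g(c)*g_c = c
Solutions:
 g(c) = -sqrt(C1 + c^2)
 g(c) = sqrt(C1 + c^2)


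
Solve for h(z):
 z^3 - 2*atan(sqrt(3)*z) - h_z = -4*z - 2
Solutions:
 h(z) = C1 + z^4/4 + 2*z^2 - 2*z*atan(sqrt(3)*z) + 2*z + sqrt(3)*log(3*z^2 + 1)/3


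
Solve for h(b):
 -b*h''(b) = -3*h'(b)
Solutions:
 h(b) = C1 + C2*b^4


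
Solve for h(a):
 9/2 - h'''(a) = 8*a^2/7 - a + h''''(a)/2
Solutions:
 h(a) = C1 + C2*a + C3*a^2 + C4*exp(-2*a) - 2*a^5/105 + 5*a^4/56 + 4*a^3/7


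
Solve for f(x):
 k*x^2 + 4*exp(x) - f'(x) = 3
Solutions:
 f(x) = C1 + k*x^3/3 - 3*x + 4*exp(x)


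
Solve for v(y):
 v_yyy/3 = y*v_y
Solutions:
 v(y) = C1 + Integral(C2*airyai(3^(1/3)*y) + C3*airybi(3^(1/3)*y), y)


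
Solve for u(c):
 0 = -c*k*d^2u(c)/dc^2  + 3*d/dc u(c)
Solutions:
 u(c) = C1 + c^(((re(k) + 3)*re(k) + im(k)^2)/(re(k)^2 + im(k)^2))*(C2*sin(3*log(c)*Abs(im(k))/(re(k)^2 + im(k)^2)) + C3*cos(3*log(c)*im(k)/(re(k)^2 + im(k)^2)))


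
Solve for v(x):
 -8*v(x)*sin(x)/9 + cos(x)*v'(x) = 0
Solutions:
 v(x) = C1/cos(x)^(8/9)


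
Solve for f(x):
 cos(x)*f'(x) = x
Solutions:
 f(x) = C1 + Integral(x/cos(x), x)


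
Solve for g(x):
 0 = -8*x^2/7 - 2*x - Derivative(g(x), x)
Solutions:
 g(x) = C1 - 8*x^3/21 - x^2


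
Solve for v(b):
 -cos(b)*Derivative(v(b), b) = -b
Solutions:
 v(b) = C1 + Integral(b/cos(b), b)


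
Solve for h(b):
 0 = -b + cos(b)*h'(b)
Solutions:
 h(b) = C1 + Integral(b/cos(b), b)


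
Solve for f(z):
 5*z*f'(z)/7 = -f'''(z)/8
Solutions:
 f(z) = C1 + Integral(C2*airyai(-2*5^(1/3)*7^(2/3)*z/7) + C3*airybi(-2*5^(1/3)*7^(2/3)*z/7), z)


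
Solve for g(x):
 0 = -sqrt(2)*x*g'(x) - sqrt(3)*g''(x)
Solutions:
 g(x) = C1 + C2*erf(6^(3/4)*x/6)


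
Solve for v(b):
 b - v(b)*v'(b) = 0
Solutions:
 v(b) = -sqrt(C1 + b^2)
 v(b) = sqrt(C1 + b^2)


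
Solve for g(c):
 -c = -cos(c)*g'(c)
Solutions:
 g(c) = C1 + Integral(c/cos(c), c)


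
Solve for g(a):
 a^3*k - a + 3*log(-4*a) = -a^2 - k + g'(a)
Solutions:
 g(a) = C1 + a^4*k/4 + a^3/3 - a^2/2 + a*(k - 3 + 6*log(2)) + 3*a*log(-a)


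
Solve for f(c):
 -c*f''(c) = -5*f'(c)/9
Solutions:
 f(c) = C1 + C2*c^(14/9)


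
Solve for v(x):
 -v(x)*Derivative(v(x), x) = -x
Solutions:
 v(x) = -sqrt(C1 + x^2)
 v(x) = sqrt(C1 + x^2)


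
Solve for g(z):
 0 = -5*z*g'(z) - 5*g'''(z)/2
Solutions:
 g(z) = C1 + Integral(C2*airyai(-2^(1/3)*z) + C3*airybi(-2^(1/3)*z), z)


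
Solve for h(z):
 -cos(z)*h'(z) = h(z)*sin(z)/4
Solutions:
 h(z) = C1*cos(z)^(1/4)


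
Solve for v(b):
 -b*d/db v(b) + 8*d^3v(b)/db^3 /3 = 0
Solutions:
 v(b) = C1 + Integral(C2*airyai(3^(1/3)*b/2) + C3*airybi(3^(1/3)*b/2), b)


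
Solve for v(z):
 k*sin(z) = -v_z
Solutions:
 v(z) = C1 + k*cos(z)


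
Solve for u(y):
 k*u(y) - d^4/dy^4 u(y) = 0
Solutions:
 u(y) = C1*exp(-k^(1/4)*y) + C2*exp(k^(1/4)*y) + C3*exp(-I*k^(1/4)*y) + C4*exp(I*k^(1/4)*y)


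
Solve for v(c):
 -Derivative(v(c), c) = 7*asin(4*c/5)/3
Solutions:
 v(c) = C1 - 7*c*asin(4*c/5)/3 - 7*sqrt(25 - 16*c^2)/12


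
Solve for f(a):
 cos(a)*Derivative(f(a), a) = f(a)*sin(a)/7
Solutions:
 f(a) = C1/cos(a)^(1/7)
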